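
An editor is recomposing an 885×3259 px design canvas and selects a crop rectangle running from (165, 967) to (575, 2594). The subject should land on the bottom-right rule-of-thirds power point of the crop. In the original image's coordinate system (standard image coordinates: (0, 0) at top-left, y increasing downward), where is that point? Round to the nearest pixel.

x = 438 px, y = 2052 px

Crop width = 575 − 165 = 410 px; one third is 136.67 px.
Crop height = 2594 − 967 = 1627 px; one third is 542.33 px.
The bottom-right point is two-thirds across and two-thirds down within the crop:
x = 165 + 2 × 136.67 ≈ 438; y = 967 + 2 × 542.33 ≈ 2052.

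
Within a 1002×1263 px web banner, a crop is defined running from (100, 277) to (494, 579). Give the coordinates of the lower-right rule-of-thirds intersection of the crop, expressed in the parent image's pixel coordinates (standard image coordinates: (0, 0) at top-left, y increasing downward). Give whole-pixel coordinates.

x = 363 px, y = 478 px

Crop width = 494 − 100 = 394 px; one third is 131.33 px.
Crop height = 579 − 277 = 302 px; one third is 100.67 px.
The lower-right point is two-thirds across and two-thirds down within the crop:
x = 100 + 2 × 131.33 ≈ 363; y = 277 + 2 × 100.67 ≈ 478.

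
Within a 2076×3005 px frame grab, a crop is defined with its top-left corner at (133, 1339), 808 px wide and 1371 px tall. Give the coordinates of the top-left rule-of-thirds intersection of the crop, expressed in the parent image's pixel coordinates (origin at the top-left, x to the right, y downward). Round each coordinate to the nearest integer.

One third of the crop width 808 is 269.33 px.
One third of the crop height 1371 is 457.00 px.
The top-left point is one-third across and one-third down within the crop:
x = 133 + 1 × 269.33 ≈ 402; y = 1339 + 1 × 457.00 ≈ 1796.

(402, 1796)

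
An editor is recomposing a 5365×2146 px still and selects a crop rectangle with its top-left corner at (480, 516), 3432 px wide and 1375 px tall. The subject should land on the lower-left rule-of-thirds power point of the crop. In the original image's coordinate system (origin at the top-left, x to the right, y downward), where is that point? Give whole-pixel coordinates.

One third of the crop width 3432 is 1144.00 px.
One third of the crop height 1375 is 458.33 px.
The lower-left point is one-third across and two-thirds down within the crop:
x = 480 + 1 × 1144.00 ≈ 1624; y = 516 + 2 × 458.33 ≈ 1433.

x = 1624 px, y = 1433 px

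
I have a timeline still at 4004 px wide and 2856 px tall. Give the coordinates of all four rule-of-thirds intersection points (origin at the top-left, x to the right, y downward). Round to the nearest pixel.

(1335, 952), (2669, 952), (1335, 1904), (2669, 1904)

One third of 4004 is 1334.67; one third of 2856 is 952.
Vertical third lines at x = 1335 and x = 2669; horizontal third lines at y = 952 and y = 1904.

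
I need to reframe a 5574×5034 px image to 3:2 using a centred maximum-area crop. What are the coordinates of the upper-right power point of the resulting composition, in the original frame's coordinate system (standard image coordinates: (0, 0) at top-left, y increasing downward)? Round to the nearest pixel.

(3716, 1898)

5574/5034 < 3/2, so the 3:2 crop keeps the full width 5574 and trims height to 5574 × 2/3 = 3716.00 px.
Top offset = (5034 − 3716.00)/2 = 659.00 px; left offset = 0.
Upper-right is two-thirds across and one-third down within the crop:
x = 0.00 + 2 × 5574.00/3 ≈ 3716; y = 659.00 + 1 × 3716.00/3 ≈ 1898.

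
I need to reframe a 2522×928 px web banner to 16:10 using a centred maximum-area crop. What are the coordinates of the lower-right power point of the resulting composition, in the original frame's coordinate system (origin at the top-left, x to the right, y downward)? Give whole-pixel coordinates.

2522/928 > 16/10, so the 16:10 crop keeps the full height 928 and trims width to 928 × 16/10 = 1484.80 px.
Left offset = (2522 − 1484.80)/2 = 518.60 px; top offset = 0.
Lower-right is two-thirds across and two-thirds down within the crop:
x = 518.60 + 2 × 1484.80/3 ≈ 1508; y = 0.00 + 2 × 928.00/3 ≈ 619.

x = 1508 px, y = 619 px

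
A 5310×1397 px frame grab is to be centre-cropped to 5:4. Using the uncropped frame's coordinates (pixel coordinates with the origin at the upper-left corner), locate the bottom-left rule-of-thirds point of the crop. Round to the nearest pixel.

x = 2364 px, y = 931 px

5310/1397 > 5/4, so the 5:4 crop keeps the full height 1397 and trims width to 1397 × 5/4 = 1746.25 px.
Left offset = (5310 − 1746.25)/2 = 1781.88 px; top offset = 0.
Bottom-left is one-third across and two-thirds down within the crop:
x = 1781.88 + 1 × 1746.25/3 ≈ 2364; y = 0.00 + 2 × 1397.00/3 ≈ 931.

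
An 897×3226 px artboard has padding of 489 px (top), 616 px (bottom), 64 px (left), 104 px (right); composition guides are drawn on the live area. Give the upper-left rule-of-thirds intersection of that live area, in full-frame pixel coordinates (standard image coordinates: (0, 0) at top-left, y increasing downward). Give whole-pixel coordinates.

Content width = 897 − 64 − 104 = 729 px; content height = 3226 − 489 − 616 = 2121 px.
Upper-left is one-third across and one-third down within the live area.
x = 64 + 1 × 729/3 = 64 + 243.00 ≈ 307
y = 489 + 1 × 2121/3 = 489 + 707.00 ≈ 1196

(307, 1196)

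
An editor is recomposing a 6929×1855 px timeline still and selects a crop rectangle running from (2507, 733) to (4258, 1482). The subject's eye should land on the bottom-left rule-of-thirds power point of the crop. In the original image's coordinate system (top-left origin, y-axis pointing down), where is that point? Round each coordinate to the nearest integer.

Crop width = 4258 − 2507 = 1751 px; one third is 583.67 px.
Crop height = 1482 − 733 = 749 px; one third is 249.67 px.
The bottom-left point is one-third across and two-thirds down within the crop:
x = 2507 + 1 × 583.67 ≈ 3091; y = 733 + 2 × 249.67 ≈ 1232.

(3091, 1232)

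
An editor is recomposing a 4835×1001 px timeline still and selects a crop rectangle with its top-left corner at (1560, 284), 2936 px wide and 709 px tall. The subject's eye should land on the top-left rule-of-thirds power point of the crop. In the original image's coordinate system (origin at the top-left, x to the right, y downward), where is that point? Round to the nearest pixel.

(2539, 520)

One third of the crop width 2936 is 978.67 px.
One third of the crop height 709 is 236.33 px.
The top-left point is one-third across and one-third down within the crop:
x = 1560 + 1 × 978.67 ≈ 2539; y = 284 + 1 × 236.33 ≈ 520.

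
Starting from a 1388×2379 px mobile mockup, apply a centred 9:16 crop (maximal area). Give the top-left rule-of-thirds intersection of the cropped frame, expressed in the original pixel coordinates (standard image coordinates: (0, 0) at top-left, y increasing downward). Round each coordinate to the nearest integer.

1388/2379 > 9/16, so the 9:16 crop keeps the full height 2379 and trims width to 2379 × 9/16 = 1338.19 px.
Left offset = (1388 − 1338.19)/2 = 24.91 px; top offset = 0.
Top-left is one-third across and one-third down within the crop:
x = 24.91 + 1 × 1338.19/3 ≈ 471; y = 0.00 + 1 × 2379.00/3 ≈ 793.

(471, 793)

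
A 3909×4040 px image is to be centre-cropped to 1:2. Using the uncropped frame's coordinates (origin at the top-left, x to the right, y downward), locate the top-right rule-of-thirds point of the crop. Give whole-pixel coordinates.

(2291, 1347)

3909/4040 > 1/2, so the 1:2 crop keeps the full height 4040 and trims width to 4040 × 1/2 = 2020.00 px.
Left offset = (3909 − 2020.00)/2 = 944.50 px; top offset = 0.
Top-right is two-thirds across and one-third down within the crop:
x = 944.50 + 2 × 2020.00/3 ≈ 2291; y = 0.00 + 1 × 4040.00/3 ≈ 1347.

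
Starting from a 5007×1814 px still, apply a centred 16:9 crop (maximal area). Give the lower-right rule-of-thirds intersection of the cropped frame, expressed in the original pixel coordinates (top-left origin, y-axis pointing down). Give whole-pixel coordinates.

5007/1814 > 16/9, so the 16:9 crop keeps the full height 1814 and trims width to 1814 × 16/9 = 3224.89 px.
Left offset = (5007 − 3224.89)/2 = 891.06 px; top offset = 0.
Lower-right is two-thirds across and two-thirds down within the crop:
x = 891.06 + 2 × 3224.89/3 ≈ 3041; y = 0.00 + 2 × 1814.00/3 ≈ 1209.

x = 3041 px, y = 1209 px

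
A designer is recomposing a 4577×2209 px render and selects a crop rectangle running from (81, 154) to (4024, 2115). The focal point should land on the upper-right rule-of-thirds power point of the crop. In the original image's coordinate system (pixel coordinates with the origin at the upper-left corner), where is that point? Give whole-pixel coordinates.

Crop width = 4024 − 81 = 3943 px; one third is 1314.33 px.
Crop height = 2115 − 154 = 1961 px; one third is 653.67 px.
The upper-right point is two-thirds across and one-third down within the crop:
x = 81 + 2 × 1314.33 ≈ 2710; y = 154 + 1 × 653.67 ≈ 808.

(2710, 808)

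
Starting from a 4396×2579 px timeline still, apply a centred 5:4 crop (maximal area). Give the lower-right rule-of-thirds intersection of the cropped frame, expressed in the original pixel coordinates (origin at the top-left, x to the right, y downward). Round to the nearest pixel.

(2735, 1719)

4396/2579 > 5/4, so the 5:4 crop keeps the full height 2579 and trims width to 2579 × 5/4 = 3223.75 px.
Left offset = (4396 − 3223.75)/2 = 586.12 px; top offset = 0.
Lower-right is two-thirds across and two-thirds down within the crop:
x = 586.12 + 2 × 3223.75/3 ≈ 2735; y = 0.00 + 2 × 2579.00/3 ≈ 1719.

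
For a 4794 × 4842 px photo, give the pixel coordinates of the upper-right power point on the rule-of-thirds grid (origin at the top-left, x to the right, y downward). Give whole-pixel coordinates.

The upper-right point sits two-thirds of the way across and one-third of the way down.
x = 2 × 4794/3 ≈ 3196; y = 1 × 4842/3 ≈ 1614.

x = 3196 px, y = 1614 px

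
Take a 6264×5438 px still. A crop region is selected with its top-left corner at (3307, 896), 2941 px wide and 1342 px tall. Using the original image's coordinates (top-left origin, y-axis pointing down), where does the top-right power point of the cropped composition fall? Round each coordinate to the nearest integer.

x = 5268 px, y = 1343 px

One third of the crop width 2941 is 980.33 px.
One third of the crop height 1342 is 447.33 px.
The top-right point is two-thirds across and one-third down within the crop:
x = 3307 + 2 × 980.33 ≈ 5268; y = 896 + 1 × 447.33 ≈ 1343.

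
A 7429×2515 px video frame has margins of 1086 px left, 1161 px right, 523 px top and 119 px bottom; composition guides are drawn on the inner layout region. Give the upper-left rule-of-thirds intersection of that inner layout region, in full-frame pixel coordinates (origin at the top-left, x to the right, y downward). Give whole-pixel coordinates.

Content width = 7429 − 1086 − 1161 = 5182 px; content height = 2515 − 523 − 119 = 1873 px.
Upper-left is one-third across and one-third down within the inner layout region.
x = 1086 + 1 × 5182/3 = 1086 + 1727.33 ≈ 2813
y = 523 + 1 × 1873/3 = 523 + 624.33 ≈ 1147

(2813, 1147)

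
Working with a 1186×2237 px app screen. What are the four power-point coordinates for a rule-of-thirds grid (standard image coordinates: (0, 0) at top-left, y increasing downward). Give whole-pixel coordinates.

One third of 1186 is 395.33; one third of 2237 is 745.67.
Vertical third lines at x = 395 and x = 791; horizontal third lines at y = 746 and y = 1491.

(395, 746), (791, 746), (395, 1491), (791, 1491)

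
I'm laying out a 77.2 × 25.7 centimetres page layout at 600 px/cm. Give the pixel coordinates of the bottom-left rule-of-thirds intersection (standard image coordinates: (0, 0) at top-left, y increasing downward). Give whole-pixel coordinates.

In pixels the canvas is 77.2 × 600 = 46320 wide and 25.7 × 600 = 15420 tall.
The bottom-left point is one-third across and two-thirds down:
x = 1 × 46320/3 ≈ 15440; y = 2 × 15420/3 ≈ 10280.

(15440, 10280)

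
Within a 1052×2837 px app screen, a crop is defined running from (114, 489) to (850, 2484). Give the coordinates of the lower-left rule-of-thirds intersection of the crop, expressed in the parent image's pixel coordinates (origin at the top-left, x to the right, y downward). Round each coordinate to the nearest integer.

Crop width = 850 − 114 = 736 px; one third is 245.33 px.
Crop height = 2484 − 489 = 1995 px; one third is 665.00 px.
The lower-left point is one-third across and two-thirds down within the crop:
x = 114 + 1 × 245.33 ≈ 359; y = 489 + 2 × 665.00 ≈ 1819.

(359, 1819)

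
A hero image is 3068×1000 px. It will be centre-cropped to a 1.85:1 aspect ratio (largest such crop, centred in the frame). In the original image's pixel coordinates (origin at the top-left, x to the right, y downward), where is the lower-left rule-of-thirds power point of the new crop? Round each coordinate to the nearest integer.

3068/1000 > 1.85/1, so the 1.85:1 crop keeps the full height 1000 and trims width to 1000 × 1.85/1 = 1850.00 px.
Left offset = (3068 − 1850.00)/2 = 609.00 px; top offset = 0.
Lower-left is one-third across and two-thirds down within the crop:
x = 609.00 + 1 × 1850.00/3 ≈ 1226; y = 0.00 + 2 × 1000.00/3 ≈ 667.

(1226, 667)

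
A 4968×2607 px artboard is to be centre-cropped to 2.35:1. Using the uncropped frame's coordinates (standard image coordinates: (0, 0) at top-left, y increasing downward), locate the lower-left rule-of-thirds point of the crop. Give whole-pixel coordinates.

x = 1656 px, y = 1656 px

4968/2607 < 2.35/1, so the 2.35:1 crop keeps the full width 4968 and trims height to 4968 × 1/2.35 = 2114.04 px.
Top offset = (2607 − 2114.04)/2 = 246.48 px; left offset = 0.
Lower-left is one-third across and two-thirds down within the crop:
x = 0.00 + 1 × 4968.00/3 ≈ 1656; y = 246.48 + 2 × 2114.04/3 ≈ 1656.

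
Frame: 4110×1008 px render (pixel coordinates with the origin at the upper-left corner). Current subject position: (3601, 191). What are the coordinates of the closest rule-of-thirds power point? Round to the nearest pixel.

Third lines: x ∈ {1370, 2740}, y ∈ {336, 672}.
3601 is closer to x = 2740; 191 is closer to y = 336.
So the nearest intersection is the upper-right power point.

(2740, 336)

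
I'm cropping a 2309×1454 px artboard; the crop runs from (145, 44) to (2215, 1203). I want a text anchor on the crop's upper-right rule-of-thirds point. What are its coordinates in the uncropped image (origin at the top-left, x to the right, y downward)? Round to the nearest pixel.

Crop width = 2215 − 145 = 2070 px; one third is 690.00 px.
Crop height = 1203 − 44 = 1159 px; one third is 386.33 px.
The upper-right point is two-thirds across and one-third down within the crop:
x = 145 + 2 × 690.00 ≈ 1525; y = 44 + 1 × 386.33 ≈ 430.

x = 1525 px, y = 430 px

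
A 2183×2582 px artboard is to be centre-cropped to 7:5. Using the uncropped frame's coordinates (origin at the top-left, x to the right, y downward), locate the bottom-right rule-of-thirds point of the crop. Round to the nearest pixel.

x = 1455 px, y = 1551 px

2183/2582 < 7/5, so the 7:5 crop keeps the full width 2183 and trims height to 2183 × 5/7 = 1559.29 px.
Top offset = (2582 − 1559.29)/2 = 511.36 px; left offset = 0.
Bottom-right is two-thirds across and two-thirds down within the crop:
x = 0.00 + 2 × 2183.00/3 ≈ 1455; y = 511.36 + 2 × 1559.29/3 ≈ 1551.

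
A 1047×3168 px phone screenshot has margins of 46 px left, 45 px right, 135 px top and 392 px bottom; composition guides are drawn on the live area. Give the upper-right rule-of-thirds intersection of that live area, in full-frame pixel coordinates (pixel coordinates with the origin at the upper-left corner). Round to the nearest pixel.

x = 683 px, y = 1015 px

Content width = 1047 − 46 − 45 = 956 px; content height = 3168 − 135 − 392 = 2641 px.
Upper-right is two-thirds across and one-third down within the live area.
x = 46 + 2 × 956/3 = 46 + 637.33 ≈ 683
y = 135 + 1 × 2641/3 = 135 + 880.33 ≈ 1015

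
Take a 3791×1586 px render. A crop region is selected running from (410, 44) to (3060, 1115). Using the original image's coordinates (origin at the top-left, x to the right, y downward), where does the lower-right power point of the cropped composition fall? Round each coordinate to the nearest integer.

Crop width = 3060 − 410 = 2650 px; one third is 883.33 px.
Crop height = 1115 − 44 = 1071 px; one third is 357.00 px.
The lower-right point is two-thirds across and two-thirds down within the crop:
x = 410 + 2 × 883.33 ≈ 2177; y = 44 + 2 × 357.00 ≈ 758.

(2177, 758)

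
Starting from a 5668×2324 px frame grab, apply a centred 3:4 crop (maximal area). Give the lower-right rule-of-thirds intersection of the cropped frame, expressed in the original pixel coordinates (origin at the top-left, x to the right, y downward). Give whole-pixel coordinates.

5668/2324 > 3/4, so the 3:4 crop keeps the full height 2324 and trims width to 2324 × 3/4 = 1743.00 px.
Left offset = (5668 − 1743.00)/2 = 1962.50 px; top offset = 0.
Lower-right is two-thirds across and two-thirds down within the crop:
x = 1962.50 + 2 × 1743.00/3 ≈ 3125; y = 0.00 + 2 × 2324.00/3 ≈ 1549.

(3125, 1549)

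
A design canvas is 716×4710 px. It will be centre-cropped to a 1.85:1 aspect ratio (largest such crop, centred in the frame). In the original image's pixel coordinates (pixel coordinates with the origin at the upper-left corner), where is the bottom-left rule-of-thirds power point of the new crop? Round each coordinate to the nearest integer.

(239, 2420)

716/4710 < 1.85/1, so the 1.85:1 crop keeps the full width 716 and trims height to 716 × 1/1.85 = 387.03 px.
Top offset = (4710 − 387.03)/2 = 2161.49 px; left offset = 0.
Bottom-left is one-third across and two-thirds down within the crop:
x = 0.00 + 1 × 716.00/3 ≈ 239; y = 2161.49 + 2 × 387.03/3 ≈ 2420.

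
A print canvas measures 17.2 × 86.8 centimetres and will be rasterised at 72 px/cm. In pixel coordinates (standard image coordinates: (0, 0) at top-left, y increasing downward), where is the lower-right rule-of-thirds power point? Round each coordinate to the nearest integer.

(826, 4166)

In pixels the canvas is 17.2 × 72 = 1238.4 wide and 86.8 × 72 = 6249.6 tall.
The lower-right point is two-thirds across and two-thirds down:
x = 2 × 1238.4/3 ≈ 826; y = 2 × 6249.6/3 ≈ 4166.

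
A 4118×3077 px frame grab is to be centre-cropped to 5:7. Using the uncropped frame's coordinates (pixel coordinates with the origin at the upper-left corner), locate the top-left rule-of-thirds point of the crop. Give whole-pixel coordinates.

4118/3077 > 5/7, so the 5:7 crop keeps the full height 3077 and trims width to 3077 × 5/7 = 2197.86 px.
Left offset = (4118 − 2197.86)/2 = 960.07 px; top offset = 0.
Top-left is one-third across and one-third down within the crop:
x = 960.07 + 1 × 2197.86/3 ≈ 1693; y = 0.00 + 1 × 3077.00/3 ≈ 1026.

(1693, 1026)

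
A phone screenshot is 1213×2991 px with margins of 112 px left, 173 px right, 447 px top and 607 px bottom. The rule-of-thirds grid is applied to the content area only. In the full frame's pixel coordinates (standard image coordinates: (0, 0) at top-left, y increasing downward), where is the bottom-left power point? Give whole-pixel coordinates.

Content width = 1213 − 112 − 173 = 928 px; content height = 2991 − 447 − 607 = 1937 px.
Bottom-left is one-third across and two-thirds down within the content area.
x = 112 + 1 × 928/3 = 112 + 309.33 ≈ 421
y = 447 + 2 × 1937/3 = 447 + 1291.33 ≈ 1738

(421, 1738)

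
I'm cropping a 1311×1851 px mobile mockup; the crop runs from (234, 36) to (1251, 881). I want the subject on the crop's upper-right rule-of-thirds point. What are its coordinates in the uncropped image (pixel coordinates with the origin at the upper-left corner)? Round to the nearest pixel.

(912, 318)

Crop width = 1251 − 234 = 1017 px; one third is 339.00 px.
Crop height = 881 − 36 = 845 px; one third is 281.67 px.
The upper-right point is two-thirds across and one-third down within the crop:
x = 234 + 2 × 339.00 ≈ 912; y = 36 + 1 × 281.67 ≈ 318.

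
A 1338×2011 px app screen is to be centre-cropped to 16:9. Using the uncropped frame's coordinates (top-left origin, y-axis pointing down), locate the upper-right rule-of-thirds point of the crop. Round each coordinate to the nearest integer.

1338/2011 < 16/9, so the 16:9 crop keeps the full width 1338 and trims height to 1338 × 9/16 = 752.62 px.
Top offset = (2011 − 752.62)/2 = 629.19 px; left offset = 0.
Upper-right is two-thirds across and one-third down within the crop:
x = 0.00 + 2 × 1338.00/3 ≈ 892; y = 629.19 + 1 × 752.62/3 ≈ 880.

x = 892 px, y = 880 px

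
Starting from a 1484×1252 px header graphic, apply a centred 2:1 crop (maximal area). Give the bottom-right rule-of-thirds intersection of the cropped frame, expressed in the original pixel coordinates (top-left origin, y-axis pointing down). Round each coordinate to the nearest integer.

1484/1252 < 2/1, so the 2:1 crop keeps the full width 1484 and trims height to 1484 × 1/2 = 742.00 px.
Top offset = (1252 − 742.00)/2 = 255.00 px; left offset = 0.
Bottom-right is two-thirds across and two-thirds down within the crop:
x = 0.00 + 2 × 1484.00/3 ≈ 989; y = 255.00 + 2 × 742.00/3 ≈ 750.

x = 989 px, y = 750 px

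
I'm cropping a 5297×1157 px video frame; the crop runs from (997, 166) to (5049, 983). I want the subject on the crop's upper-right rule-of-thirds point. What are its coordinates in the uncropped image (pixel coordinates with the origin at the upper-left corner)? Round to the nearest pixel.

Crop width = 5049 − 997 = 4052 px; one third is 1350.67 px.
Crop height = 983 − 166 = 817 px; one third is 272.33 px.
The upper-right point is two-thirds across and one-third down within the crop:
x = 997 + 2 × 1350.67 ≈ 3698; y = 166 + 1 × 272.33 ≈ 438.

(3698, 438)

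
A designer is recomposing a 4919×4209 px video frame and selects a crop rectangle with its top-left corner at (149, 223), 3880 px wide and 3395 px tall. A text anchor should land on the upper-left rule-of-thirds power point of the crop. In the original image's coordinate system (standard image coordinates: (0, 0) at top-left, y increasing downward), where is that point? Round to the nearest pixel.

x = 1442 px, y = 1355 px

One third of the crop width 3880 is 1293.33 px.
One third of the crop height 3395 is 1131.67 px.
The upper-left point is one-third across and one-third down within the crop:
x = 149 + 1 × 1293.33 ≈ 1442; y = 223 + 1 × 1131.67 ≈ 1355.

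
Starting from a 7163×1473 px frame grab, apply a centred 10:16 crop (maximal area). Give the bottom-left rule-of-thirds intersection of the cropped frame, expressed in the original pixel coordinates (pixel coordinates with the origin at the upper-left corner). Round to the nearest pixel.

(3428, 982)

7163/1473 > 10/16, so the 10:16 crop keeps the full height 1473 and trims width to 1473 × 10/16 = 920.62 px.
Left offset = (7163 − 920.62)/2 = 3121.19 px; top offset = 0.
Bottom-left is one-third across and two-thirds down within the crop:
x = 3121.19 + 1 × 920.62/3 ≈ 3428; y = 0.00 + 2 × 1473.00/3 ≈ 982.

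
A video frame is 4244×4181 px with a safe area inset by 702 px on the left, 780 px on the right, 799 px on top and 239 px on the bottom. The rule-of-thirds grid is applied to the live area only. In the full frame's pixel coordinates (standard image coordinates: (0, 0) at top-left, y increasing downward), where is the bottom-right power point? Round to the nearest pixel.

Content width = 4244 − 702 − 780 = 2762 px; content height = 4181 − 799 − 239 = 3143 px.
Bottom-right is two-thirds across and two-thirds down within the live area.
x = 702 + 2 × 2762/3 = 702 + 1841.33 ≈ 2543
y = 799 + 2 × 3143/3 = 799 + 2095.33 ≈ 2894

(2543, 2894)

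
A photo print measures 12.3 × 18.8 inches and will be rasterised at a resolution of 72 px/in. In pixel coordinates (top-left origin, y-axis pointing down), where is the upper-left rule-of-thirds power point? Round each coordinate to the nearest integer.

In pixels the canvas is 12.3 × 72 = 885.6 wide and 18.8 × 72 = 1353.6 tall.
The upper-left point is one-third across and one-third down:
x = 1 × 885.6/3 ≈ 295; y = 1 × 1353.6/3 ≈ 451.

(295, 451)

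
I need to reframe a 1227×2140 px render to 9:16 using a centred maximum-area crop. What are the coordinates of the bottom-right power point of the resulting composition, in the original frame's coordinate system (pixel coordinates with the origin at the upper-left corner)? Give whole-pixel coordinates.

1227/2140 > 9/16, so the 9:16 crop keeps the full height 2140 and trims width to 2140 × 9/16 = 1203.75 px.
Left offset = (1227 − 1203.75)/2 = 11.62 px; top offset = 0.
Bottom-right is two-thirds across and two-thirds down within the crop:
x = 11.62 + 2 × 1203.75/3 ≈ 814; y = 0.00 + 2 × 2140.00/3 ≈ 1427.

(814, 1427)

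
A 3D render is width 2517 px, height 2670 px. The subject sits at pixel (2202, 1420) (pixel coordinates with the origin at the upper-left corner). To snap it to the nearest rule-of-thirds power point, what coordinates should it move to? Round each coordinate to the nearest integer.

(1678, 1780)

Third lines: x ∈ {839, 1678}, y ∈ {890, 1780}.
2202 is closer to x = 1678; 1420 is closer to y = 1780.
So the nearest intersection is the lower-right power point.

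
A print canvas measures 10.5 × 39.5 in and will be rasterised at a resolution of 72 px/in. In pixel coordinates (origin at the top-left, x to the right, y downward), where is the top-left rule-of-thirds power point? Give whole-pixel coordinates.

In pixels the canvas is 10.5 × 72 = 756 wide and 39.5 × 72 = 2844 tall.
The top-left point is one-third across and one-third down:
x = 1 × 756/3 ≈ 252; y = 1 × 2844/3 ≈ 948.

x = 252 px, y = 948 px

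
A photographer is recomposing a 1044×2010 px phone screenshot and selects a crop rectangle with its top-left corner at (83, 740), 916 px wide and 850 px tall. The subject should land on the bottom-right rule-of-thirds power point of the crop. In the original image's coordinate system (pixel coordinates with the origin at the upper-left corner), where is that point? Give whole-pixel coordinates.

(694, 1307)

One third of the crop width 916 is 305.33 px.
One third of the crop height 850 is 283.33 px.
The bottom-right point is two-thirds across and two-thirds down within the crop:
x = 83 + 2 × 305.33 ≈ 694; y = 740 + 2 × 283.33 ≈ 1307.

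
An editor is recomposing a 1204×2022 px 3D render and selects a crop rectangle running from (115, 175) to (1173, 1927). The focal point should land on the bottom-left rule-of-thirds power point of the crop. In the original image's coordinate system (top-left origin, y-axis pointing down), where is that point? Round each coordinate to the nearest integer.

Crop width = 1173 − 115 = 1058 px; one third is 352.67 px.
Crop height = 1927 − 175 = 1752 px; one third is 584.00 px.
The bottom-left point is one-third across and two-thirds down within the crop:
x = 115 + 1 × 352.67 ≈ 468; y = 175 + 2 × 584.00 ≈ 1343.

x = 468 px, y = 1343 px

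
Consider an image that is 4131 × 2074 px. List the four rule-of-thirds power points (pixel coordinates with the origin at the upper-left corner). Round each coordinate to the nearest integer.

One third of 4131 is 1377; one third of 2074 is 691.33.
Vertical third lines at x = 1377 and x = 2754; horizontal third lines at y = 691 and y = 1383.

(1377, 691), (2754, 691), (1377, 1383), (2754, 1383)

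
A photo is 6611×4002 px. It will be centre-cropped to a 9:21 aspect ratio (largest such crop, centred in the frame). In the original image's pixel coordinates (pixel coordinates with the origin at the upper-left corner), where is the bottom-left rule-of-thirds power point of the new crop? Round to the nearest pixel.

x = 3020 px, y = 2668 px

6611/4002 > 9/21, so the 9:21 crop keeps the full height 4002 and trims width to 4002 × 9/21 = 1715.14 px.
Left offset = (6611 − 1715.14)/2 = 2447.93 px; top offset = 0.
Bottom-left is one-third across and two-thirds down within the crop:
x = 2447.93 + 1 × 1715.14/3 ≈ 3020; y = 0.00 + 2 × 4002.00/3 ≈ 2668.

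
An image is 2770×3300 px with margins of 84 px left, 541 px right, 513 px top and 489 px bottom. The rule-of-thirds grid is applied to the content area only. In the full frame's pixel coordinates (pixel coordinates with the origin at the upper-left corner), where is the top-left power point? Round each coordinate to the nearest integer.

Content width = 2770 − 84 − 541 = 2145 px; content height = 3300 − 513 − 489 = 2298 px.
Top-left is one-third across and one-third down within the content area.
x = 84 + 1 × 2145/3 = 84 + 715.00 ≈ 799
y = 513 + 1 × 2298/3 = 513 + 766.00 ≈ 1279

(799, 1279)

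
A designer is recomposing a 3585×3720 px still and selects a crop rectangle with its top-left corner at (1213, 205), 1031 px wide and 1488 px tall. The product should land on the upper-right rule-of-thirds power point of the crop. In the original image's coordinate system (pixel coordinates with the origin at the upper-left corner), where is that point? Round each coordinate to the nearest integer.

One third of the crop width 1031 is 343.67 px.
One third of the crop height 1488 is 496.00 px.
The upper-right point is two-thirds across and one-third down within the crop:
x = 1213 + 2 × 343.67 ≈ 1900; y = 205 + 1 × 496.00 ≈ 701.

(1900, 701)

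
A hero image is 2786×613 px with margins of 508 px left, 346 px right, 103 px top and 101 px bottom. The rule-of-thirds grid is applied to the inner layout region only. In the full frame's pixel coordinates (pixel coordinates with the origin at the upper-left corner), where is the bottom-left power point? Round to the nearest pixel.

(1152, 376)

Content width = 2786 − 508 − 346 = 1932 px; content height = 613 − 103 − 101 = 409 px.
Bottom-left is one-third across and two-thirds down within the inner layout region.
x = 508 + 1 × 1932/3 = 508 + 644.00 ≈ 1152
y = 103 + 2 × 409/3 = 103 + 272.67 ≈ 376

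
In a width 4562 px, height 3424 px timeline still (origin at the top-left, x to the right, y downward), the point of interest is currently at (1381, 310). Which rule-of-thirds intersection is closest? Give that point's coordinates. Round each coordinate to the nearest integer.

(1521, 1141)

Third lines: x ∈ {1521, 3041}, y ∈ {1141, 2283}.
1381 is closer to x = 1521; 310 is closer to y = 1141.
So the nearest intersection is the upper-left power point.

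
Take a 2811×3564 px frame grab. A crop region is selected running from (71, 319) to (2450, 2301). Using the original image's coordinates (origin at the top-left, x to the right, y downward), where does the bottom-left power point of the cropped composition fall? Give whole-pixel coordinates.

Crop width = 2450 − 71 = 2379 px; one third is 793.00 px.
Crop height = 2301 − 319 = 1982 px; one third is 660.67 px.
The bottom-left point is one-third across and two-thirds down within the crop:
x = 71 + 1 × 793.00 ≈ 864; y = 319 + 2 × 660.67 ≈ 1640.

(864, 1640)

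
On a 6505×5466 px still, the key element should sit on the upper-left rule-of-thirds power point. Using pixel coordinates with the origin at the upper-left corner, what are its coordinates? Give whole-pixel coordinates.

The upper-left point sits one-third of the way across and one-third of the way down.
x = 1 × 6505/3 ≈ 2168; y = 1 × 5466/3 ≈ 1822.

(2168, 1822)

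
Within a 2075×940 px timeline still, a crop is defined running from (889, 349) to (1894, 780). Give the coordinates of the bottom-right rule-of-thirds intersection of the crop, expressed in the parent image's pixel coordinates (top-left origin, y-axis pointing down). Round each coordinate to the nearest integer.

(1559, 636)

Crop width = 1894 − 889 = 1005 px; one third is 335.00 px.
Crop height = 780 − 349 = 431 px; one third is 143.67 px.
The bottom-right point is two-thirds across and two-thirds down within the crop:
x = 889 + 2 × 335.00 ≈ 1559; y = 349 + 2 × 143.67 ≈ 636.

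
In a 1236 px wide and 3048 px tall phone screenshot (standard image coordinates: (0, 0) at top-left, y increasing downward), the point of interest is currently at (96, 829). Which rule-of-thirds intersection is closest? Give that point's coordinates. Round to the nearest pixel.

Third lines: x ∈ {412, 824}, y ∈ {1016, 2032}.
96 is closer to x = 412; 829 is closer to y = 1016.
So the nearest intersection is the upper-left power point.

(412, 1016)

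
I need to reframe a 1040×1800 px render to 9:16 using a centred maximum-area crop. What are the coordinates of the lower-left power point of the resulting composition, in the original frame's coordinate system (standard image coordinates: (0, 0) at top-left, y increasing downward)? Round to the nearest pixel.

1040/1800 > 9/16, so the 9:16 crop keeps the full height 1800 and trims width to 1800 × 9/16 = 1012.50 px.
Left offset = (1040 − 1012.50)/2 = 13.75 px; top offset = 0.
Lower-left is one-third across and two-thirds down within the crop:
x = 13.75 + 1 × 1012.50/3 ≈ 351; y = 0.00 + 2 × 1800.00/3 ≈ 1200.

(351, 1200)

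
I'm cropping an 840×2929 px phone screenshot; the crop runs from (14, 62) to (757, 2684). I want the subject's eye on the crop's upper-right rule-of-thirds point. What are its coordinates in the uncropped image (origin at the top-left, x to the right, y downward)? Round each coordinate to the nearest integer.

Crop width = 757 − 14 = 743 px; one third is 247.67 px.
Crop height = 2684 − 62 = 2622 px; one third is 874.00 px.
The upper-right point is two-thirds across and one-third down within the crop:
x = 14 + 2 × 247.67 ≈ 509; y = 62 + 1 × 874.00 ≈ 936.

x = 509 px, y = 936 px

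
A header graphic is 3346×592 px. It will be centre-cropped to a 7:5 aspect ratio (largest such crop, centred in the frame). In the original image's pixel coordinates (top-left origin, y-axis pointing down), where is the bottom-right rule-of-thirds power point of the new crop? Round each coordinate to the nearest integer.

x = 1811 px, y = 395 px

3346/592 > 7/5, so the 7:5 crop keeps the full height 592 and trims width to 592 × 7/5 = 828.80 px.
Left offset = (3346 − 828.80)/2 = 1258.60 px; top offset = 0.
Bottom-right is two-thirds across and two-thirds down within the crop:
x = 1258.60 + 2 × 828.80/3 ≈ 1811; y = 0.00 + 2 × 592.00/3 ≈ 395.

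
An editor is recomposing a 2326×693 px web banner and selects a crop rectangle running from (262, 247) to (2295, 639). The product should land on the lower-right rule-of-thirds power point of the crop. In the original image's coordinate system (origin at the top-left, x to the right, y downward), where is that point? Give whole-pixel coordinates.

(1617, 508)

Crop width = 2295 − 262 = 2033 px; one third is 677.67 px.
Crop height = 639 − 247 = 392 px; one third is 130.67 px.
The lower-right point is two-thirds across and two-thirds down within the crop:
x = 262 + 2 × 677.67 ≈ 1617; y = 247 + 2 × 130.67 ≈ 508.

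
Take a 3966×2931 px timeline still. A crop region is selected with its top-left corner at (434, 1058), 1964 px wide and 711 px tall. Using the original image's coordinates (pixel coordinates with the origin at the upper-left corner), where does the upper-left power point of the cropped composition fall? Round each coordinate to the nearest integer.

x = 1089 px, y = 1295 px

One third of the crop width 1964 is 654.67 px.
One third of the crop height 711 is 237.00 px.
The upper-left point is one-third across and one-third down within the crop:
x = 434 + 1 × 654.67 ≈ 1089; y = 1058 + 1 × 237.00 ≈ 1295.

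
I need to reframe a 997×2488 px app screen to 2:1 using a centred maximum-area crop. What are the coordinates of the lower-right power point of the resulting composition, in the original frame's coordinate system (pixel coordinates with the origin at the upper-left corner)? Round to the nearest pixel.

x = 665 px, y = 1327 px

997/2488 < 2/1, so the 2:1 crop keeps the full width 997 and trims height to 997 × 1/2 = 498.50 px.
Top offset = (2488 − 498.50)/2 = 994.75 px; left offset = 0.
Lower-right is two-thirds across and two-thirds down within the crop:
x = 0.00 + 2 × 997.00/3 ≈ 665; y = 994.75 + 2 × 498.50/3 ≈ 1327.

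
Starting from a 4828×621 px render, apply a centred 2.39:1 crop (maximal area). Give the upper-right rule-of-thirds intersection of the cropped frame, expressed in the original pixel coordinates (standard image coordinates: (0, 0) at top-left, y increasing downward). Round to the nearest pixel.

(2661, 207)

4828/621 > 2.39/1, so the 2.39:1 crop keeps the full height 621 and trims width to 621 × 2.39/1 = 1484.19 px.
Left offset = (4828 − 1484.19)/2 = 1671.90 px; top offset = 0.
Upper-right is two-thirds across and one-third down within the crop:
x = 1671.90 + 2 × 1484.19/3 ≈ 2661; y = 0.00 + 1 × 621.00/3 ≈ 207.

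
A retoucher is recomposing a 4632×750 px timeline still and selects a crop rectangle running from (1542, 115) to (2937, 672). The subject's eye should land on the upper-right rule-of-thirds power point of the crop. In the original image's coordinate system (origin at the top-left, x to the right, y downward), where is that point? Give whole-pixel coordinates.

x = 2472 px, y = 301 px

Crop width = 2937 − 1542 = 1395 px; one third is 465.00 px.
Crop height = 672 − 115 = 557 px; one third is 185.67 px.
The upper-right point is two-thirds across and one-third down within the crop:
x = 1542 + 2 × 465.00 ≈ 2472; y = 115 + 1 × 185.67 ≈ 301.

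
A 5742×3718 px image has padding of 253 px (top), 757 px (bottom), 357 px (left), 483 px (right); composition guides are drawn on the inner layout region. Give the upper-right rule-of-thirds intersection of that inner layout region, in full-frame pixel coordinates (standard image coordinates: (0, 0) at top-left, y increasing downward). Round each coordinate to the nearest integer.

Content width = 5742 − 357 − 483 = 4902 px; content height = 3718 − 253 − 757 = 2708 px.
Upper-right is two-thirds across and one-third down within the inner layout region.
x = 357 + 2 × 4902/3 = 357 + 3268.00 ≈ 3625
y = 253 + 1 × 2708/3 = 253 + 902.67 ≈ 1156

x = 3625 px, y = 1156 px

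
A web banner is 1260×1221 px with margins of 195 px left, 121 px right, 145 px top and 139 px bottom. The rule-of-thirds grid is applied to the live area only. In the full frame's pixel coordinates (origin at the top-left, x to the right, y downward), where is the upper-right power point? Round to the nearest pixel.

(824, 457)

Content width = 1260 − 195 − 121 = 944 px; content height = 1221 − 145 − 139 = 937 px.
Upper-right is two-thirds across and one-third down within the live area.
x = 195 + 2 × 944/3 = 195 + 629.33 ≈ 824
y = 145 + 1 × 937/3 = 145 + 312.33 ≈ 457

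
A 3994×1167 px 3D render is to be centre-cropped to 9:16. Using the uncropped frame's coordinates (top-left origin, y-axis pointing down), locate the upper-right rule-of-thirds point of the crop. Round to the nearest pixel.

3994/1167 > 9/16, so the 9:16 crop keeps the full height 1167 and trims width to 1167 × 9/16 = 656.44 px.
Left offset = (3994 − 656.44)/2 = 1668.78 px; top offset = 0.
Upper-right is two-thirds across and one-third down within the crop:
x = 1668.78 + 2 × 656.44/3 ≈ 2106; y = 0.00 + 1 × 1167.00/3 ≈ 389.

x = 2106 px, y = 389 px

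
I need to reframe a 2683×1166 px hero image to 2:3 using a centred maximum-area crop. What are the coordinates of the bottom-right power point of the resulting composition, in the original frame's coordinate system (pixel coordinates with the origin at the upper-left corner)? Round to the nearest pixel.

(1471, 777)

2683/1166 > 2/3, so the 2:3 crop keeps the full height 1166 and trims width to 1166 × 2/3 = 777.33 px.
Left offset = (2683 − 777.33)/2 = 952.83 px; top offset = 0.
Bottom-right is two-thirds across and two-thirds down within the crop:
x = 952.83 + 2 × 777.33/3 ≈ 1471; y = 0.00 + 2 × 1166.00/3 ≈ 777.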